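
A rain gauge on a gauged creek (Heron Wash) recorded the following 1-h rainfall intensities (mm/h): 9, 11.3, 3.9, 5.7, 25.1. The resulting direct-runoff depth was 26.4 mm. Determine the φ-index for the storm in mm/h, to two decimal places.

Only the 3 blocks with intensity above φ contribute runoff: 9, 11.3, 25.1 mm/h.
Σ(I−φ)·Δt = d  ⇒  (9+11.3+25.1 − 3φ)·1 = 26.4
φ = (45.40 − 26.4/1) / 3 = 6.33 mm/h.

φ ≈ 6.33 mm/h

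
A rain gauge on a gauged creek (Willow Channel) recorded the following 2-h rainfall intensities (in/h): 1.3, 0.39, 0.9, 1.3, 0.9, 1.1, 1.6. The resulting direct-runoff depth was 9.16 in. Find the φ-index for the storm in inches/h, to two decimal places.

φ ≈ 0.42 in/h

Only the 6 blocks with intensity above φ contribute runoff: 1.3, 0.9, 1.3, 0.9, 1.1, 1.6 in/h.
Σ(I−φ)·Δt = d  ⇒  (1.3+0.9+1.3+0.9+1.1+1.6 − 6φ)·2 = 9.16
φ = (7.100 − 9.16/2) / 6 = 0.42 in/h.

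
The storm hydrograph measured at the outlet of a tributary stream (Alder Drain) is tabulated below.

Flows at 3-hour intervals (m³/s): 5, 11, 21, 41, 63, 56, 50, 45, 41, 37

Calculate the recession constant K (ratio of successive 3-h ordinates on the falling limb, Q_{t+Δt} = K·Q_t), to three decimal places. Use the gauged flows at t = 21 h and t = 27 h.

Using the recession-limb readings at t = 21 h and t = 27 h: Q falls from 45 to 37 m³/s over 2 intervals.
K = (Q₂/Q₁)^(1/2) = (37/45)^(1/2) = 0.907.

K ≈ 0.907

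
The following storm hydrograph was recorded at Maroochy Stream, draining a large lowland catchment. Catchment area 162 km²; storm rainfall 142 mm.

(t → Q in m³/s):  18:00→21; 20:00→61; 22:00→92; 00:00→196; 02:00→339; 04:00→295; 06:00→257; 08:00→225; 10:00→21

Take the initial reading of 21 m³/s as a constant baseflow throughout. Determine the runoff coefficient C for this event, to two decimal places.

ΣQ_DR = 1318 m³/s; V = ΣQ_DR·Δt = 9.490 × 10^6 m³.
Runoff depth d = V / A = 58.58 mm.
C = d / P = 58.58 / 142 = 0.41.

C ≈ 0.41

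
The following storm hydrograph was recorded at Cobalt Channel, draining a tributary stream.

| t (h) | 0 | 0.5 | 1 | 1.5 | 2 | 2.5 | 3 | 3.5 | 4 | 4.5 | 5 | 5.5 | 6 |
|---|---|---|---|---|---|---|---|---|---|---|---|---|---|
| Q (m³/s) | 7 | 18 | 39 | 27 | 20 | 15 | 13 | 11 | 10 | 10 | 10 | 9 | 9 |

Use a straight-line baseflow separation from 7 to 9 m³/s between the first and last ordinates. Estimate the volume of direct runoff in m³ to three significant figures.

Direct-runoff ordinates (Q − Q_b): 0.00, 10.83, 31.67, 19.50, 12.33, 7.17, 5.00, 2.83, 1.67, 1.50, 1.33, 0.17, 0.00 m³/s.
ΣQ_DR = 94.00 m³/s.
With Δt = 0.5 h = 1800 s, V = ΣQ_DR · Δt = 94.00 × 1800 = 1.69 × 10^5 m³.

V ≈ 1.69 × 10^5 m³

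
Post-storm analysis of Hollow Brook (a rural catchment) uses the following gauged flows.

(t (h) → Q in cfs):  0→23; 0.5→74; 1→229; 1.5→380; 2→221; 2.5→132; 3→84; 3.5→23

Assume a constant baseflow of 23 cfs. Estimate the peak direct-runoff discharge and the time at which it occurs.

Subtracting baseflow gives direct-runoff ordinates: 0.0, 51.0, 206.0, 357.0, 198.0, 109.0, 61.0, 0.0 cfs.
The maximum is 357.0 cfs, occurring at the reading for t = 1.5 h.

Q_p = 357.0 cfs at t = 1.5 h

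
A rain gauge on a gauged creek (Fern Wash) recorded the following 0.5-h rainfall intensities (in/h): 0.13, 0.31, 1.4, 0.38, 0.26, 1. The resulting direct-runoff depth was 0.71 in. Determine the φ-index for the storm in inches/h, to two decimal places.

Only the 2 blocks with intensity above φ contribute runoff: 1.4, 1 in/h.
Σ(I−φ)·Δt = d  ⇒  (1.4+1 − 2φ)·0.5 = 0.71
φ = (2.400 − 0.71/0.5) / 2 = 0.49 in/h.

φ ≈ 0.49 in/h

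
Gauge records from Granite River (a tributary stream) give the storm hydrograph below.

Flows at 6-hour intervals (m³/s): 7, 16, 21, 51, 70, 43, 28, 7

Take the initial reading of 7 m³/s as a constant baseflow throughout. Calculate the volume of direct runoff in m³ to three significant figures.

V ≈ 4.04 × 10^6 m³

Direct-runoff ordinates (Q − Q_b): 0.0, 9.0, 14.0, 44.0, 63.0, 36.0, 21.0, 0.0 m³/s.
ΣQ_DR = 187.0 m³/s.
With Δt = 6 h = 21600 s, V = ΣQ_DR · Δt = 187.0 × 21600 = 4.04 × 10^6 m³.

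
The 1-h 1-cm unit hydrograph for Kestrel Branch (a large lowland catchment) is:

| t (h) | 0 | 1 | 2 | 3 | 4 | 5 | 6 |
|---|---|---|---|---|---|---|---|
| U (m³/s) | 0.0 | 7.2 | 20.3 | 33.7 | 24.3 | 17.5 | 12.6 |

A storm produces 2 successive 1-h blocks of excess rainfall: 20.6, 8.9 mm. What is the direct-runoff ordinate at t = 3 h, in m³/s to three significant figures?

Q ≈ 87.5 m³/s

By discrete convolution, Q_j = Σ (P_i / 10 mm) · U_{j−i}.
At t = 3 h (j=3): Q = (20.6/10)·33.7 + (8.9/10)·20.3 = 87.5 m³/s.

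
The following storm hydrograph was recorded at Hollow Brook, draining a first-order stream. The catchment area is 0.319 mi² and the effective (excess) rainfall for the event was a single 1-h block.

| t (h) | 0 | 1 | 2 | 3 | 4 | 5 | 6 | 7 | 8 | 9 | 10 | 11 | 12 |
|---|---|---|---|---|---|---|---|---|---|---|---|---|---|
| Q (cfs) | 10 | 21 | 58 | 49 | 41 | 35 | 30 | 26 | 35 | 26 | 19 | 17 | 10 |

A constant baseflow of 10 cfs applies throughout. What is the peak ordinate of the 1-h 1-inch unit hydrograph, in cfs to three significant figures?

U_p ≈ 40.0 cfs

Direct runoff: 0.0, 11.0, 48.0, 39.0, 31.0, 25.0, 20.0, 16.0, 25.0, 16.0, 9.0, 7.0, 0.0 cfs; ΣQ_DR = 247.0 cfs, peak = 48.0 cfs.
Runoff depth d = ΣQ_DR·Δt / A = 247.0 × 3600 / (0.319 mi²) = 1.200 in.
The 1-inch UH is the DRH scaled by (1 in)/d, so U_p = 48.0 × 1/1.200 = 40.0 cfs.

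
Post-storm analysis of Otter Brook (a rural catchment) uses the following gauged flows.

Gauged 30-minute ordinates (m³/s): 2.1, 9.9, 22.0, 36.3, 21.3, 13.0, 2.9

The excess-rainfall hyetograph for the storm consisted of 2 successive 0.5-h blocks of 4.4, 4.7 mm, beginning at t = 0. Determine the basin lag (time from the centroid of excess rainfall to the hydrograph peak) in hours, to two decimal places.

Centroid of excess rainfall: t_c = Σ P_i·t̄_i / ΣP_i = 0.5082 h (block centres at 0.25, 0.75 h).
Hydrograph peak occurs at t = 1.5 h, so basin lag t_L = 1.5 − 0.5082 = 0.99 h.

t_L ≈ 0.99 h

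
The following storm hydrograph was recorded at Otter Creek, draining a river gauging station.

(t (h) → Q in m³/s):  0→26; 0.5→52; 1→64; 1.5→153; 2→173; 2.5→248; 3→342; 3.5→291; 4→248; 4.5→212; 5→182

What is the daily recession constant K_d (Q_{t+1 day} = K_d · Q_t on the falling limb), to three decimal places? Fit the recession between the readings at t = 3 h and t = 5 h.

K_d ≈ 0.001

Between t = 3 h and t = 5 h the flow falls from 342 to 182 m³/s over 4×0.5 h = 2 h.
Per-interval ratio K = (182/342)^(1/4) = 0.8541; K_d = K^(24/0.5) = 0.001.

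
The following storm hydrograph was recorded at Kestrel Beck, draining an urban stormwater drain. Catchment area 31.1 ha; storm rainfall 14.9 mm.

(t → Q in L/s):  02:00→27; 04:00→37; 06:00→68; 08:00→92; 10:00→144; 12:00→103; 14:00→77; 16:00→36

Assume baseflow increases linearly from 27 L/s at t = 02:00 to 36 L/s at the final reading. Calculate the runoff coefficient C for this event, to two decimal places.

C ≈ 0.52

ΣQ_DR = 332.0 L/s; V = ΣQ_DR·Δt = 2.390 × 10^6 L.
Runoff depth d = V / A = 7.686 mm.
C = d / P = 7.686 / 14.9 = 0.52.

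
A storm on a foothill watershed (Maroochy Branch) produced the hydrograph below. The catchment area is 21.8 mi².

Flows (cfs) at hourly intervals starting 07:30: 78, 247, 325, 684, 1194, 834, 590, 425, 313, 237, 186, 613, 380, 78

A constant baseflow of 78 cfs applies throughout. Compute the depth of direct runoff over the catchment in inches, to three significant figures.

Direct runoff: 0.0, 169.0, 247.0, 606.0, 1116.0, 756.0, 512.0, 347.0, 235.0, 159.0, 108.0, 535.0, 302.0, 0.0 cfs; ΣQ_DR = 5092 cfs.
V = ΣQ_DR · Δt = 5092 × 3600 s = 1.833 × 10^7 ft³.
Over A = 21.8 mi², depth = V / A = 0.362 in.

d ≈ 0.362 in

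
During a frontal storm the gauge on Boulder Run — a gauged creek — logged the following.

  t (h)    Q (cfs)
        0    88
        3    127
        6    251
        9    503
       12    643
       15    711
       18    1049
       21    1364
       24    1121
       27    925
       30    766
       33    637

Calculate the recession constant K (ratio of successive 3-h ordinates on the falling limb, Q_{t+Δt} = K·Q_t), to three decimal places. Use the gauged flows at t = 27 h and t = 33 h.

Using the recession-limb readings at t = 27 h and t = 33 h: Q falls from 925 to 637 cfs over 2 intervals.
K = (Q₂/Q₁)^(1/2) = (637/925)^(1/2) = 0.830.

K ≈ 0.830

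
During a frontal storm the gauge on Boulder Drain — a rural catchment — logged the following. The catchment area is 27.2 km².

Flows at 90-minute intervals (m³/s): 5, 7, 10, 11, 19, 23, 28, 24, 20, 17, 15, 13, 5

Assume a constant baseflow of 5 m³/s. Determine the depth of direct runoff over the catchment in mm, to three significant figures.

d ≈ 26.2 mm

Direct runoff: 0.0, 2.0, 5.0, 6.0, 14.0, 18.0, 23.0, 19.0, 15.0, 12.0, 10.0, 8.0, 0.0 m³/s; ΣQ_DR = 132.0 m³/s.
V = ΣQ_DR · Δt = 132.0 × 5400 s = 7.128 × 10^5 m³.
Over A = 27.2 km², depth = V / A = 26.2 mm.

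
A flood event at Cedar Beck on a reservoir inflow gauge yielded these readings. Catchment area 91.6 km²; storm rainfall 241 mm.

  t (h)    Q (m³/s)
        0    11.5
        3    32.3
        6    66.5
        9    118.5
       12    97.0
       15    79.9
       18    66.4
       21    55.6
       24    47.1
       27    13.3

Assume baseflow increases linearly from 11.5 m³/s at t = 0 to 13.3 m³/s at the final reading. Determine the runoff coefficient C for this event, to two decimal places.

C ≈ 0.23

ΣQ_DR = 464.1 m³/s; V = ΣQ_DR·Δt = 5.012 × 10^6 m³.
Runoff depth d = V / A = 54.72 mm.
C = d / P = 54.72 / 241 = 0.23.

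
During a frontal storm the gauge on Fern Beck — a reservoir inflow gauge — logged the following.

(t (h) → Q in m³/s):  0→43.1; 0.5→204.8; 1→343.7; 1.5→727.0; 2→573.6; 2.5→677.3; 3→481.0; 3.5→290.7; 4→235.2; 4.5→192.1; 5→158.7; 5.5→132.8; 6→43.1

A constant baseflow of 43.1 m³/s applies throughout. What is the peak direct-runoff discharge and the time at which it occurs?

Q_p = 683.9 m³/s at t = 1.5 h

Subtracting baseflow gives direct-runoff ordinates: 0.0, 161.7, 300.6, 683.9, 530.5, 634.2, 437.9, 247.6, 192.1, 149.0, 115.6, 89.7, 0.0 m³/s.
The maximum is 683.9 m³/s, occurring at the reading for t = 1.5 h.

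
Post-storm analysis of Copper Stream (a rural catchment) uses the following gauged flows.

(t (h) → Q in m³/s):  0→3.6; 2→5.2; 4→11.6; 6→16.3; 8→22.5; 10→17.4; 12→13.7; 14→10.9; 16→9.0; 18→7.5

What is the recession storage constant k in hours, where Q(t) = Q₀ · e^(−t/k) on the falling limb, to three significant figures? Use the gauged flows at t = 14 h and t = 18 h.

On the falling limb, Q drops from 10.9 to 7.5 m³/s between t = 14 h and t = 18 h (Δt = 4 h).
k = −Δt / ln(Q₂/Q₁) = −4 / ln(7.5/10.9) = 10.7 h.

k ≈ 10.7 h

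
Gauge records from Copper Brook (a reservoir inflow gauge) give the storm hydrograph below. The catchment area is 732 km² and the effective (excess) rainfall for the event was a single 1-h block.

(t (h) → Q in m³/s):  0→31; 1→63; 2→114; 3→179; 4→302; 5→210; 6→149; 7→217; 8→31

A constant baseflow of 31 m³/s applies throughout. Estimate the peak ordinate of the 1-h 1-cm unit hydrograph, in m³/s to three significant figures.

U_p ≈ 542 m³/s

Direct runoff: 0.0, 32.0, 83.0, 148.0, 271.0, 179.0, 118.0, 186.0, 0.0 m³/s; ΣQ_DR = 1017 m³/s, peak = 271.0 m³/s.
Runoff depth d = ΣQ_DR·Δt / A = 1017 × 3600 / (732 km²) = 5.002 mm.
The 1-cm UH is the DRH scaled by (10 mm)/d, so U_p = 271.0 × 10/5.002 = 542 m³/s.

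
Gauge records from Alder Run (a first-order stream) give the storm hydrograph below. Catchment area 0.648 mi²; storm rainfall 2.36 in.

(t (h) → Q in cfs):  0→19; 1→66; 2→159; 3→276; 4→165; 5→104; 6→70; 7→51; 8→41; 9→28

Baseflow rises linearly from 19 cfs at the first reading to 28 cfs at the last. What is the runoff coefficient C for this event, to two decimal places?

C ≈ 0.75

ΣQ_DR = 744.0 cfs; V = ΣQ_DR·Δt = 2.678 × 10^6 ft³.
Runoff depth d = V / A = 1.779 in.
C = d / P = 1.779 / 2.36 = 0.75.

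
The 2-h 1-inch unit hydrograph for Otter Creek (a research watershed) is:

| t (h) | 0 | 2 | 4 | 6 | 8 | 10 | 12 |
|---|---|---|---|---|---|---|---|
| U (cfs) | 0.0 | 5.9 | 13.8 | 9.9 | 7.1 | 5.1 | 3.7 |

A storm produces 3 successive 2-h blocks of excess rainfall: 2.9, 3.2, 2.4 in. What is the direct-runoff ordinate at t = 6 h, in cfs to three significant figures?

Q ≈ 87.0 cfs

By discrete convolution, Q_j = Σ (P_i / 1 in) · U_{j−i}.
At t = 6 h (j=3): Q = (2.9/1)·9.9 + (3.2/1)·13.8 + (2.4/1)·5.9 = 87.0 cfs.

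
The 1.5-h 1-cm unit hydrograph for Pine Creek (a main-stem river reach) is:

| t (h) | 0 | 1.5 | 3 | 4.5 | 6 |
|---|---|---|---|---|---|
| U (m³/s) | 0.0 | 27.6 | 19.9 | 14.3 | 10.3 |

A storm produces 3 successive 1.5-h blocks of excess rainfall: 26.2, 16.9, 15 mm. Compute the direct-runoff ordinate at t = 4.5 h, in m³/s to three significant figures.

By discrete convolution, Q_j = Σ (P_i / 10 mm) · U_{j−i}.
At t = 4.5 h (j=3): Q = (26.2/10)·14.3 + (16.9/10)·19.9 + (15/10)·27.6 = 112 m³/s.

Q ≈ 112 m³/s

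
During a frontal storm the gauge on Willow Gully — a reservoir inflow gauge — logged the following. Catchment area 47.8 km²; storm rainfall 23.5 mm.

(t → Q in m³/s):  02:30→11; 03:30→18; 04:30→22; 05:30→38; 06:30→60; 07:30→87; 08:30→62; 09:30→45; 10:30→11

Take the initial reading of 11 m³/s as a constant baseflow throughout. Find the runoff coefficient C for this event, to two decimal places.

C ≈ 0.82

ΣQ_DR = 255.0 m³/s; V = ΣQ_DR·Δt = 9.180 × 10^5 m³.
Runoff depth d = V / A = 19.21 mm.
C = d / P = 19.21 / 23.5 = 0.82.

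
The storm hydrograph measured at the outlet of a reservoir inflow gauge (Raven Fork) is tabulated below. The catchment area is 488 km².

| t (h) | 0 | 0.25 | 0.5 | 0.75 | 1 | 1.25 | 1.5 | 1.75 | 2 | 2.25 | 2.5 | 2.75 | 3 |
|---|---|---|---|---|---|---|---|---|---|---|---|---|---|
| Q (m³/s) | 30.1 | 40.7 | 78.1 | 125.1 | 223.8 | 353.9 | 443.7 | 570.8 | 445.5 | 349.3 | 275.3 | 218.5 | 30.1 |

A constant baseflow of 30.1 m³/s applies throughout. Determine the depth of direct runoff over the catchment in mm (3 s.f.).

Direct runoff: 0.0, 10.6, 48.0, 95.0, 193.7, 323.8, 413.6, 540.7, 415.4, 319.2, 245.2, 188.4, 0.0 m³/s; ΣQ_DR = 2794 m³/s.
V = ΣQ_DR · Δt = 2794 × 900 s = 2.514 × 10^6 m³.
Over A = 488 km², depth = V / A = 5.15 mm.

d ≈ 5.15 mm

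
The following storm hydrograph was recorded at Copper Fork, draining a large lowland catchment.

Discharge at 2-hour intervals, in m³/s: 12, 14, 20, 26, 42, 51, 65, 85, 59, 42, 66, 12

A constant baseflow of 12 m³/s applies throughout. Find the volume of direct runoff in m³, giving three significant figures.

V ≈ 2.52 × 10^6 m³

Direct-runoff ordinates (Q − Q_b): 0.0, 2.0, 8.0, 14.0, 30.0, 39.0, 53.0, 73.0, 47.0, 30.0, 54.0, 0.0 m³/s.
ΣQ_DR = 350.0 m³/s.
With Δt = 2 h = 7200 s, V = ΣQ_DR · Δt = 350.0 × 7200 = 2.52 × 10^6 m³.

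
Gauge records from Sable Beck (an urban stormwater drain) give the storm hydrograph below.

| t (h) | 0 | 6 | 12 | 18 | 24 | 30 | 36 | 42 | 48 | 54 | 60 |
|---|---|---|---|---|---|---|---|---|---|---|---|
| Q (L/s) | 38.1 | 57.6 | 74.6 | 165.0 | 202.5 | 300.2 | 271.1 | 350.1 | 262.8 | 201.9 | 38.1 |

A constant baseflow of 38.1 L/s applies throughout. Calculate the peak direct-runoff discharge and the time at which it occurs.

Q_p = 312.0 L/s at t = 42 h

Subtracting baseflow gives direct-runoff ordinates: 0.0, 19.5, 36.5, 126.9, 164.4, 262.1, 233.0, 312.0, 224.7, 163.8, 0.0 L/s.
The maximum is 312.0 L/s, occurring at the reading for t = 42 h.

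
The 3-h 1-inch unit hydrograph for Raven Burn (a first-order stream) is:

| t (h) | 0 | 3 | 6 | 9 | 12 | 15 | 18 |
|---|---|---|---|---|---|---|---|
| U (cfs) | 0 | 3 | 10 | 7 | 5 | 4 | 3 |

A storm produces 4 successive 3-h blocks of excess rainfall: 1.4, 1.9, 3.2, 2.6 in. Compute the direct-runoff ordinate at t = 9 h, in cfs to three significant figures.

By discrete convolution, Q_j = Σ (P_i / 1 in) · U_{j−i}.
At t = 9 h (j=3): Q = (1.4/1)·7 + (1.9/1)·10 + (3.2/1)·3 + (2.6/1)·0 = 38.4 cfs.

Q ≈ 38.4 cfs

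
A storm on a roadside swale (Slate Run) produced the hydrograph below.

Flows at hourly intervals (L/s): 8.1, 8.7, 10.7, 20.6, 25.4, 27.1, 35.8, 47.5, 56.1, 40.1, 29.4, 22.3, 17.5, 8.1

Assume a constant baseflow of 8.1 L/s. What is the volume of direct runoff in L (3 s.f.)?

V ≈ 8.78 × 10^5 L

Direct-runoff ordinates (Q − Q_b): 0.0, 0.6, 2.6, 12.5, 17.3, 19.0, 27.7, 39.4, 48.0, 32.0, 21.3, 14.2, 9.4, 0.0 L/s.
ΣQ_DR = 244.0 L/s.
With Δt = 1 h = 3600 s, V = ΣQ_DR · Δt = 244.0 × 3600 = 8.78 × 10^5 L.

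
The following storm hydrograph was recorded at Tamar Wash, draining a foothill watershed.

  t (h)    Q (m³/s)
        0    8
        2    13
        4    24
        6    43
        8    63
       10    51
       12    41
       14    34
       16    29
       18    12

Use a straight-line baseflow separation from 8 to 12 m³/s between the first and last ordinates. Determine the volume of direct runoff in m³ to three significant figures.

Direct-runoff ordinates (Q − Q_b): 0.00, 4.56, 15.11, 33.67, 53.22, 40.78, 30.33, 22.89, 17.44, 0.00 m³/s.
ΣQ_DR = 218.0 m³/s.
With Δt = 2 h = 7200 s, V = ΣQ_DR · Δt = 218.0 × 7200 = 1.57 × 10^6 m³.

V ≈ 1.57 × 10^6 m³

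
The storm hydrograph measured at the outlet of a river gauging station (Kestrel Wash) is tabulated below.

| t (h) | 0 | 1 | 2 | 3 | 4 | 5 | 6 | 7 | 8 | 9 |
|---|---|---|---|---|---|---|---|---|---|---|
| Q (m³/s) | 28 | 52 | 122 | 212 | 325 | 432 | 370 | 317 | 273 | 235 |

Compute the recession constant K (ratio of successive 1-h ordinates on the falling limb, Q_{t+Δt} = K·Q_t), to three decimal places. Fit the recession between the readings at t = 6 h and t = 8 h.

K ≈ 0.859

Using the recession-limb readings at t = 6 h and t = 8 h: Q falls from 370 to 273 m³/s over 2 intervals.
K = (Q₂/Q₁)^(1/2) = (273/370)^(1/2) = 0.859.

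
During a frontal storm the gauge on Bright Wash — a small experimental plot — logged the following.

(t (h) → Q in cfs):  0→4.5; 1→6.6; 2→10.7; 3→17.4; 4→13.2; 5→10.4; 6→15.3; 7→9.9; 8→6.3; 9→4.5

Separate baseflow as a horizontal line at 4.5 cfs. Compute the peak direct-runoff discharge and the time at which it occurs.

Subtracting baseflow gives direct-runoff ordinates: 0.0, 2.1, 6.2, 12.9, 8.7, 5.9, 10.8, 5.4, 1.8, 0.0 cfs.
The maximum is 12.9 cfs, occurring at the reading for t = 3 h.

Q_p = 12.9 cfs at t = 3 h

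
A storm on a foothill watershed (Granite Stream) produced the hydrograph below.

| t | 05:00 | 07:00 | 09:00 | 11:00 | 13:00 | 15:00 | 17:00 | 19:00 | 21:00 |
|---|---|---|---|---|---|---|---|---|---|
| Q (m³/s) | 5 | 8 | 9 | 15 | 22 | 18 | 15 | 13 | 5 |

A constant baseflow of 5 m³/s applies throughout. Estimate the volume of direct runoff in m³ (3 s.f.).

V ≈ 4.68 × 10^5 m³

Direct-runoff ordinates (Q − Q_b): 0.0, 3.0, 4.0, 10.0, 17.0, 13.0, 10.0, 8.0, 0.0 m³/s.
ΣQ_DR = 65.00 m³/s.
With Δt = 2 h = 7200 s, V = ΣQ_DR · Δt = 65.00 × 7200 = 4.68 × 10^5 m³.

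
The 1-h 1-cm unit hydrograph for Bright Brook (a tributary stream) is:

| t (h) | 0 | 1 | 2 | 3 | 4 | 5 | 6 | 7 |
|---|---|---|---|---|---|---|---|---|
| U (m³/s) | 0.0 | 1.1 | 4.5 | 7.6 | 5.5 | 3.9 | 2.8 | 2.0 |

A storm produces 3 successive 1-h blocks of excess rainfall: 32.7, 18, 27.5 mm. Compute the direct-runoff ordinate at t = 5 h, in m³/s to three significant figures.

Q ≈ 43.6 m³/s

By discrete convolution, Q_j = Σ (P_i / 10 mm) · U_{j−i}.
At t = 5 h (j=5): Q = (32.7/10)·3.9 + (18/10)·5.5 + (27.5/10)·7.6 = 43.6 m³/s.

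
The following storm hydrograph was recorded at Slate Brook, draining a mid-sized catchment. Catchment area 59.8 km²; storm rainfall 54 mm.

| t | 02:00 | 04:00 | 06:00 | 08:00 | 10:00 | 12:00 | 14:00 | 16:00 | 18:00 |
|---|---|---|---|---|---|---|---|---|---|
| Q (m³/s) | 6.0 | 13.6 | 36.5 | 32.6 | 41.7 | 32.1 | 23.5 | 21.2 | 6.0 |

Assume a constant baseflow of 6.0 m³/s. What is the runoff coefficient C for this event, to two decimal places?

ΣQ_DR = 159.2 m³/s; V = ΣQ_DR·Δt = 1.146 × 10^6 m³.
Runoff depth d = V / A = 19.17 mm.
C = d / P = 19.17 / 54 = 0.35.

C ≈ 0.35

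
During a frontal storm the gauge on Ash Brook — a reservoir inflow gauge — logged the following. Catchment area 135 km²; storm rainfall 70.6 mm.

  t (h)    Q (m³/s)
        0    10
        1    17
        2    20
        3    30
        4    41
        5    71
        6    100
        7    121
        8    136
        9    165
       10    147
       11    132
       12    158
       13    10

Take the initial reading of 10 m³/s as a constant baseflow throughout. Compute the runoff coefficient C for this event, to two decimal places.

C ≈ 0.38

ΣQ_DR = 1018 m³/s; V = ΣQ_DR·Δt = 3.665 × 10^6 m³.
Runoff depth d = V / A = 27.15 mm.
C = d / P = 27.15 / 70.6 = 0.38.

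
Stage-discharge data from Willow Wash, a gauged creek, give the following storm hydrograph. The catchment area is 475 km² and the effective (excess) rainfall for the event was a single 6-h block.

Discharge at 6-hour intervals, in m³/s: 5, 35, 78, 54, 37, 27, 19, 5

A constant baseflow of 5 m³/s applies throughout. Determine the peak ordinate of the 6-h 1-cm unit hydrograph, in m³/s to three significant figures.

U_p ≈ 73.0 m³/s

Direct runoff: 0.0, 30.0, 73.0, 49.0, 32.0, 22.0, 14.0, 0.0 m³/s; ΣQ_DR = 220.0 m³/s, peak = 73.0 m³/s.
Runoff depth d = ΣQ_DR·Δt / A = 220.0 × 21600 / (475 km²) = 10.00 mm.
The 1-cm UH is the DRH scaled by (10 mm)/d, so U_p = 73.0 × 10/10.00 = 73.0 m³/s.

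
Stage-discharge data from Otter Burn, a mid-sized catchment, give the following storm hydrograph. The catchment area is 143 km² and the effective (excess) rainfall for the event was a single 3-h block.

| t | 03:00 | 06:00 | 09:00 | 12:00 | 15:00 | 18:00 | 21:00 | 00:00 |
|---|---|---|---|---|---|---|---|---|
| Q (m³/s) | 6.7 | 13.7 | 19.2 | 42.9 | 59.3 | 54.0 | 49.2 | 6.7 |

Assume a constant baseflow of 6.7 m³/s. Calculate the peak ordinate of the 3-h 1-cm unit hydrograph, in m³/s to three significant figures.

Direct runoff: 0.0, 7.0, 12.5, 36.2, 52.6, 47.3, 42.5, 0.0 m³/s; ΣQ_DR = 198.1 m³/s, peak = 52.6 m³/s.
Runoff depth d = ΣQ_DR·Δt / A = 198.1 × 10800 / (143 km²) = 14.96 mm.
The 1-cm UH is the DRH scaled by (10 mm)/d, so U_p = 52.6 × 10/14.96 = 35.2 m³/s.

U_p ≈ 35.2 m³/s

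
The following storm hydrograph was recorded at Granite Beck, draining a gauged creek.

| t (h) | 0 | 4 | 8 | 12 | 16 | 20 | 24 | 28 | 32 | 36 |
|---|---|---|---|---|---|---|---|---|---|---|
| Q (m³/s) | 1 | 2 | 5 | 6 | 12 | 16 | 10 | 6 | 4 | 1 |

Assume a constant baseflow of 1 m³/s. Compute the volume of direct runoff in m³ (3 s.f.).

V ≈ 7.63 × 10^5 m³

Direct-runoff ordinates (Q − Q_b): 0.0, 1.0, 4.0, 5.0, 11.0, 15.0, 9.0, 5.0, 3.0, 0.0 m³/s.
ΣQ_DR = 53.00 m³/s.
With Δt = 4 h = 14400 s, V = ΣQ_DR · Δt = 53.00 × 14400 = 7.63 × 10^5 m³.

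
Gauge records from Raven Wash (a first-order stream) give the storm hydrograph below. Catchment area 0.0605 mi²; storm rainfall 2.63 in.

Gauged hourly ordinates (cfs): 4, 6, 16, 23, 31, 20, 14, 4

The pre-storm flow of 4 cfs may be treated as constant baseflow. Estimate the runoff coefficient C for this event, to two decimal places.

ΣQ_DR = 86.00 cfs; V = ΣQ_DR·Δt = 3.096 × 10^5 ft³.
Runoff depth d = V / A = 2.203 in.
C = d / P = 2.203 / 2.63 = 0.84.

C ≈ 0.84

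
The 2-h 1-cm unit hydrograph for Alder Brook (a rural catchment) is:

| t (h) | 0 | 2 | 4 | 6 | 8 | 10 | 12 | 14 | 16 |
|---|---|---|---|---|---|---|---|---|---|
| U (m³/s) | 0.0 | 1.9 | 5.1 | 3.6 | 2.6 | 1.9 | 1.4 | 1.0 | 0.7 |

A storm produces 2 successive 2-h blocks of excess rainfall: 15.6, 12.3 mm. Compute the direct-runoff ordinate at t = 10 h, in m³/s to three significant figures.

By discrete convolution, Q_j = Σ (P_i / 10 mm) · U_{j−i}.
At t = 10 h (j=5): Q = (15.6/10)·1.9 + (12.3/10)·2.6 = 6.16 m³/s.

Q ≈ 6.16 m³/s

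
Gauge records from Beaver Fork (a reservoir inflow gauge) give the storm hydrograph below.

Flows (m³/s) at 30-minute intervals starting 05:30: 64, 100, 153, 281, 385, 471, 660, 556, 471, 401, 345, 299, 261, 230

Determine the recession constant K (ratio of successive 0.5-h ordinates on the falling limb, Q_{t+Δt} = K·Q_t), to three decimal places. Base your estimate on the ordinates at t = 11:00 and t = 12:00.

Using the recession-limb readings at t = 11:00 and t = 12:00: Q falls from 299 to 230 m³/s over 2 intervals.
K = (Q₂/Q₁)^(1/2) = (230/299)^(1/2) = 0.877.

K ≈ 0.877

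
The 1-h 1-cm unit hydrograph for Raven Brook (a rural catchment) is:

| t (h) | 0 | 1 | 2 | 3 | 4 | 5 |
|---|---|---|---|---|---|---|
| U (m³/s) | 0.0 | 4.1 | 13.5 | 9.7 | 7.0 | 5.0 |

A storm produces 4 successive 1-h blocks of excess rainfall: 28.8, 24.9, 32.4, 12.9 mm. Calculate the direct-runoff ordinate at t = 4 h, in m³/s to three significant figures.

Q ≈ 93.3 m³/s

By discrete convolution, Q_j = Σ (P_i / 10 mm) · U_{j−i}.
At t = 4 h (j=4): Q = (28.8/10)·7.0 + (24.9/10)·9.7 + (32.4/10)·13.5 + (12.9/10)·4.1 = 93.3 m³/s.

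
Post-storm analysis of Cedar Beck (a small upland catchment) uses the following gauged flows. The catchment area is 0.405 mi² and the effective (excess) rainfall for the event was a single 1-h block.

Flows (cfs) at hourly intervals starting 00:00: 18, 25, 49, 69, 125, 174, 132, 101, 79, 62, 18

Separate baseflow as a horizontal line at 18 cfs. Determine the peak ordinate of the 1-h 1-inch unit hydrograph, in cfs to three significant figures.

U_p ≈ 62.3 cfs

Direct runoff: 0.0, 7.0, 31.0, 51.0, 107.0, 156.0, 114.0, 83.0, 61.0, 44.0, 0.0 cfs; ΣQ_DR = 654.0 cfs, peak = 156.0 cfs.
Runoff depth d = ΣQ_DR·Δt / A = 654.0 × 3600 / (0.405 mi²) = 2.502 in.
The 1-inch UH is the DRH scaled by (1 in)/d, so U_p = 156.0 × 1/2.502 = 62.3 cfs.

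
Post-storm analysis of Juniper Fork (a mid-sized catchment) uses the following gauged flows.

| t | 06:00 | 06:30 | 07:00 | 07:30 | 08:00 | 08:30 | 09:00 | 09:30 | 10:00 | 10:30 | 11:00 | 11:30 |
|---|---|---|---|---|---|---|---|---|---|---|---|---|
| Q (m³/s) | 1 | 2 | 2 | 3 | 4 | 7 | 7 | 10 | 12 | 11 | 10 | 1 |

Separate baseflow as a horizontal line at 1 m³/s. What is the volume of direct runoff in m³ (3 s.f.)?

V ≈ 1.04 × 10^5 m³

Direct-runoff ordinates (Q − Q_b): 0.0, 1.0, 1.0, 2.0, 3.0, 6.0, 6.0, 9.0, 11.0, 10.0, 9.0, 0.0 m³/s.
ΣQ_DR = 58.00 m³/s.
With Δt = 0.5 h = 1800 s, V = ΣQ_DR · Δt = 58.00 × 1800 = 1.04 × 10^5 m³.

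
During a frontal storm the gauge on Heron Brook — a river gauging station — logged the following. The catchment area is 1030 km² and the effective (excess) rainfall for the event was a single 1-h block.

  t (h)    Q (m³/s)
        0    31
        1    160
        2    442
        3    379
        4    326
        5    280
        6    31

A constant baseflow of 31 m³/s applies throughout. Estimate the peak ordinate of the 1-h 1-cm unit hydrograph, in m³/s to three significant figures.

Direct runoff: 0.0, 129.0, 411.0, 348.0, 295.0, 249.0, 0.0 m³/s; ΣQ_DR = 1432 m³/s, peak = 411.0 m³/s.
Runoff depth d = ΣQ_DR·Δt / A = 1432 × 3600 / (1030 km²) = 5.005 mm.
The 1-cm UH is the DRH scaled by (10 mm)/d, so U_p = 411.0 × 10/5.005 = 821 m³/s.

U_p ≈ 821 m³/s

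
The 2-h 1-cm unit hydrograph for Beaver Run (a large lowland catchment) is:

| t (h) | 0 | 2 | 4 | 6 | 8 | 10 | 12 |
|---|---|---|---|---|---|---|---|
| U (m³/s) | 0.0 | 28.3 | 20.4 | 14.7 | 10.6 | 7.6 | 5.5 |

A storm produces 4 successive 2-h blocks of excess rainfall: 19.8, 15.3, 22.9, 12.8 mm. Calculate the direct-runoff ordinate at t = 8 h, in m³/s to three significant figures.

Q ≈ 126 m³/s

By discrete convolution, Q_j = Σ (P_i / 10 mm) · U_{j−i}.
At t = 8 h (j=4): Q = (19.8/10)·10.6 + (15.3/10)·14.7 + (22.9/10)·20.4 + (12.8/10)·28.3 = 126 m³/s.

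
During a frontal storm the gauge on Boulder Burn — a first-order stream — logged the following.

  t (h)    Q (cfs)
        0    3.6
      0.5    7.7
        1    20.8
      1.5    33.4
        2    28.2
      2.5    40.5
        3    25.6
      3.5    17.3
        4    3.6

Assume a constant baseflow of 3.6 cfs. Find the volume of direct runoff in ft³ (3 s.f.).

Direct-runoff ordinates (Q − Q_b): 0.0, 4.1, 17.2, 29.8, 24.6, 36.9, 22.0, 13.7, 0.0 cfs.
ΣQ_DR = 148.3 cfs.
With Δt = 0.5 h = 1800 s, V = ΣQ_DR · Δt = 148.3 × 1800 = 2.67 × 10^5 ft³.

V ≈ 2.67 × 10^5 ft³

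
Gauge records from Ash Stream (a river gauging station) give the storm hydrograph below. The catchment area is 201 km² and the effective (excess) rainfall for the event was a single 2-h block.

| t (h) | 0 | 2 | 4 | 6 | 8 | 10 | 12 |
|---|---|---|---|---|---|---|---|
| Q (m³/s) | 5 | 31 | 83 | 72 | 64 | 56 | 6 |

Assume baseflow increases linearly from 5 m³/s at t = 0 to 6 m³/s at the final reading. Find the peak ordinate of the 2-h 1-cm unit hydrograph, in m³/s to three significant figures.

U_p ≈ 77.9 m³/s

Direct runoff: 0.00, 25.83, 77.67, 66.50, 58.33, 50.17, 0.00 m³/s; ΣQ_DR = 278.5 m³/s, peak = 77.67 m³/s.
Runoff depth d = ΣQ_DR·Δt / A = 278.5 × 7200 / (201 km²) = 9.976 mm.
The 1-cm UH is the DRH scaled by (10 mm)/d, so U_p = 77.67 × 10/9.976 = 77.9 m³/s.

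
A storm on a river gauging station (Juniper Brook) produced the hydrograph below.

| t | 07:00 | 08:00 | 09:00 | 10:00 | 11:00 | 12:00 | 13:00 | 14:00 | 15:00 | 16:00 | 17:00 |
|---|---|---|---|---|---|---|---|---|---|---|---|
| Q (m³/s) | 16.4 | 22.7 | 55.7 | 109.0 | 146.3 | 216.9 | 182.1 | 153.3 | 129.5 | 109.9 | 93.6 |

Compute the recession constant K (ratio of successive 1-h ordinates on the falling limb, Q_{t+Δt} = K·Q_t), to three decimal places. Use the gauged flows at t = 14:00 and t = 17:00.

K ≈ 0.848

Using the recession-limb readings at t = 14:00 and t = 17:00: Q falls from 153.3 to 93.6 m³/s over 3 intervals.
K = (Q₂/Q₁)^(1/3) = (93.6/153.3)^(1/3) = 0.848.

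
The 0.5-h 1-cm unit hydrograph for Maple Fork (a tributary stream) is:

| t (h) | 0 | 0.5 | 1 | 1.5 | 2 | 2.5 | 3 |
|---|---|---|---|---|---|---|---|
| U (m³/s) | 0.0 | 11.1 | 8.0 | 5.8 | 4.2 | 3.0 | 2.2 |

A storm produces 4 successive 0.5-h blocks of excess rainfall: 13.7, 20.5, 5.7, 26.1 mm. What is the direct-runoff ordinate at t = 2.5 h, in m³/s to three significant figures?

Q ≈ 36.9 m³/s

By discrete convolution, Q_j = Σ (P_i / 10 mm) · U_{j−i}.
At t = 2.5 h (j=5): Q = (13.7/10)·3.0 + (20.5/10)·4.2 + (5.7/10)·5.8 + (26.1/10)·8.0 = 36.9 m³/s.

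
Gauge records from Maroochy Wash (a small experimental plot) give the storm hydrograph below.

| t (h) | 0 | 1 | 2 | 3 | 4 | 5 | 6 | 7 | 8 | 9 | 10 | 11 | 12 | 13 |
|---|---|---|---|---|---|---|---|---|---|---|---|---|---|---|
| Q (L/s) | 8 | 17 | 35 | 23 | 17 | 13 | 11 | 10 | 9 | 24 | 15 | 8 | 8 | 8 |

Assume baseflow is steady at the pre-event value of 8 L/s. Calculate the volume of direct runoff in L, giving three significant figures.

Direct-runoff ordinates (Q − Q_b): 0.0, 9.0, 27.0, 15.0, 9.0, 5.0, 3.0, 2.0, 1.0, 16.0, 7.0, 0.0, 0.0, 0.0 L/s.
ΣQ_DR = 94.00 L/s.
With Δt = 1 h = 3600 s, V = ΣQ_DR · Δt = 94.00 × 3600 = 3.38 × 10^5 L.

V ≈ 3.38 × 10^5 L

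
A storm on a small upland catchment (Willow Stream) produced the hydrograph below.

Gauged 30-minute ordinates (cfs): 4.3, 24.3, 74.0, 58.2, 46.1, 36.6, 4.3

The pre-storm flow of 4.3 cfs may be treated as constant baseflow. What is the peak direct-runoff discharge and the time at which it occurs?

Subtracting baseflow gives direct-runoff ordinates: 0.0, 20.0, 69.7, 53.9, 41.8, 32.3, 0.0 cfs.
The maximum is 69.7 cfs, occurring at the reading for t = 1 h.

Q_p = 69.7 cfs at t = 1 h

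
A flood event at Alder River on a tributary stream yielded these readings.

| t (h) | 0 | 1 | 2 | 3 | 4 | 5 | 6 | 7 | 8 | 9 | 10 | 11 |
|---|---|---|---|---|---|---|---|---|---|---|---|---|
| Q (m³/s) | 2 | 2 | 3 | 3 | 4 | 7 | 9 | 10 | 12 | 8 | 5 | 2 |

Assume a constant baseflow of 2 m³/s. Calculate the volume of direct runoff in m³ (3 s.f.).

V ≈ 1.55 × 10^5 m³

Direct-runoff ordinates (Q − Q_b): 0.0, 0.0, 1.0, 1.0, 2.0, 5.0, 7.0, 8.0, 10.0, 6.0, 3.0, 0.0 m³/s.
ΣQ_DR = 43.00 m³/s.
With Δt = 1 h = 3600 s, V = ΣQ_DR · Δt = 43.00 × 3600 = 1.55 × 10^5 m³.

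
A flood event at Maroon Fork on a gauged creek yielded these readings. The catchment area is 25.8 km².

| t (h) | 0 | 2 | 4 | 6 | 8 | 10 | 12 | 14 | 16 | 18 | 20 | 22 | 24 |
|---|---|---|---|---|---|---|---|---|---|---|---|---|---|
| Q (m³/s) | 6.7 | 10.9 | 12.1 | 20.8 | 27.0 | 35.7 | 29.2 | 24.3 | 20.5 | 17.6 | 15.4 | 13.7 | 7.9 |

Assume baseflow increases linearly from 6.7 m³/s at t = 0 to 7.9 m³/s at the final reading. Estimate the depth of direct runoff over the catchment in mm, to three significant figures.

d ≈ 41.0 mm

Direct runoff: 0.00, 4.10, 5.20, 13.80, 19.90, 28.50, 21.90, 16.90, 13.00, 10.00, 7.70, 5.90, 0.00 m³/s; ΣQ_DR = 146.9 m³/s.
V = ΣQ_DR · Δt = 146.9 × 7200 s = 1.058 × 10^6 m³.
Over A = 25.8 km², depth = V / A = 41.0 mm.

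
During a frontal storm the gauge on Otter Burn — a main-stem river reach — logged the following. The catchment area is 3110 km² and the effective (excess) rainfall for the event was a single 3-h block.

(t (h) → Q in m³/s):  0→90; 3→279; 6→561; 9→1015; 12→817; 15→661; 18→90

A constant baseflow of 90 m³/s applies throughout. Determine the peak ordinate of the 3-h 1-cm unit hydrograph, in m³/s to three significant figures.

Direct runoff: 0.0, 189.0, 471.0, 925.0, 727.0, 571.0, 0.0 m³/s; ΣQ_DR = 2883 m³/s, peak = 925.0 m³/s.
Runoff depth d = ΣQ_DR·Δt / A = 2883 × 10800 / (3110 km²) = 10.01 mm.
The 1-cm UH is the DRH scaled by (10 mm)/d, so U_p = 925.0 × 10/10.01 = 924 m³/s.

U_p ≈ 924 m³/s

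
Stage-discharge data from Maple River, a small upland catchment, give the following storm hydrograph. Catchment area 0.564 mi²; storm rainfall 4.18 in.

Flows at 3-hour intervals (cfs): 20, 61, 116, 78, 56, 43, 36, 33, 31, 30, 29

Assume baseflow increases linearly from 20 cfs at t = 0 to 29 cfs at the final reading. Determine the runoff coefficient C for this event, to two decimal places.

C ≈ 0.52

ΣQ_DR = 263.5 cfs; V = ΣQ_DR·Δt = 2.846 × 10^6 ft³.
Runoff depth d = V / A = 2.172 in.
C = d / P = 2.172 / 4.18 = 0.52.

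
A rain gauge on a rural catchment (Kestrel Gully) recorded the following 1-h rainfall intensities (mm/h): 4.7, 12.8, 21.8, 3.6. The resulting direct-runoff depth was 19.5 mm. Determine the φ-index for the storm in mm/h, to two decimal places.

Only the 2 blocks with intensity above φ contribute runoff: 12.8, 21.8 mm/h.
Σ(I−φ)·Δt = d  ⇒  (12.8+21.8 − 2φ)·1 = 19.5
φ = (34.60 − 19.5/1) / 2 = 7.55 mm/h.

φ ≈ 7.55 mm/h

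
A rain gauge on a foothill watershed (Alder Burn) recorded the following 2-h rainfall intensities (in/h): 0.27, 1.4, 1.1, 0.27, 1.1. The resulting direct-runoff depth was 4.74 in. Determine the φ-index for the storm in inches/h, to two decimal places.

Only the 3 blocks with intensity above φ contribute runoff: 1.4, 1.1, 1.1 in/h.
Σ(I−φ)·Δt = d  ⇒  (1.4+1.1+1.1 − 3φ)·2 = 4.74
φ = (3.600 − 4.74/2) / 3 = 0.41 in/h.

φ ≈ 0.41 in/h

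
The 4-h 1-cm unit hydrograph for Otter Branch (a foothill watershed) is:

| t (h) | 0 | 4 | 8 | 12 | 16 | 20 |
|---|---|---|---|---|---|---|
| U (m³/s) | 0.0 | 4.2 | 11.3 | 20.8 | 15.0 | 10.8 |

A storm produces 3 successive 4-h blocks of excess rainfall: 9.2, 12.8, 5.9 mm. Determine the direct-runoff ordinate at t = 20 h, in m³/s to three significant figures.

By discrete convolution, Q_j = Σ (P_i / 10 mm) · U_{j−i}.
At t = 20 h (j=5): Q = (9.2/10)·10.8 + (12.8/10)·15.0 + (5.9/10)·20.8 = 41.4 m³/s.

Q ≈ 41.4 m³/s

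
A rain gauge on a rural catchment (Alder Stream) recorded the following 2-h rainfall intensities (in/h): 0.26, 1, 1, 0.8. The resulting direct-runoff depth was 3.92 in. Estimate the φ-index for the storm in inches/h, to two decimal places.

Only the 3 blocks with intensity above φ contribute runoff: 1, 1, 0.8 in/h.
Σ(I−φ)·Δt = d  ⇒  (1+1+0.8 − 3φ)·2 = 3.92
φ = (2.800 − 3.92/2) / 3 = 0.28 in/h.

φ ≈ 0.28 in/h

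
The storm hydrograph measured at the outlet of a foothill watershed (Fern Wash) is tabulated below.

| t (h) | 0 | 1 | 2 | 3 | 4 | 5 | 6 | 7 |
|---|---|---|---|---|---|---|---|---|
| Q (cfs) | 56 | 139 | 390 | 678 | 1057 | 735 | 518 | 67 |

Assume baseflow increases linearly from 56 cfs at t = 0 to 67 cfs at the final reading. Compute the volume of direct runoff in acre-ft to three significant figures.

Direct-runoff ordinates (Q − Q_b): 0.00, 81.43, 330.86, 617.29, 994.71, 671.14, 452.57, 0.00 cfs.
ΣQ_DR = 3148 cfs.
With Δt = 1 h = 3600 s, V = ΣQ_DR · Δt = 3148 × 3600 = 1.13 × 10^7 ft³ = 260 acre-ft.

V ≈ 260 acre-ft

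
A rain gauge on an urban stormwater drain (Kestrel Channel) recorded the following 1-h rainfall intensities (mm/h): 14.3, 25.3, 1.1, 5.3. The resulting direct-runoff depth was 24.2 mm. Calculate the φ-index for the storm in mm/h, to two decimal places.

Only the 2 blocks with intensity above φ contribute runoff: 14.3, 25.3 mm/h.
Σ(I−φ)·Δt = d  ⇒  (14.3+25.3 − 2φ)·1 = 24.2
φ = (39.60 − 24.2/1) / 2 = 7.70 mm/h.

φ ≈ 7.70 mm/h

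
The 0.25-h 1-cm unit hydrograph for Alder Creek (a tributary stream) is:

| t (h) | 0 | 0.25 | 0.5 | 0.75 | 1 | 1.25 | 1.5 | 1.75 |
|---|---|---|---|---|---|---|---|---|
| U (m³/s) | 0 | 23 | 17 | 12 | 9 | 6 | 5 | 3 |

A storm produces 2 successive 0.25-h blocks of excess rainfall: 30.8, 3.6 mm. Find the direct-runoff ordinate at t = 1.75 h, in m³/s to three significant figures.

Q ≈ 11.0 m³/s

By discrete convolution, Q_j = Σ (P_i / 10 mm) · U_{j−i}.
At t = 1.75 h (j=7): Q = (30.8/10)·3 + (3.6/10)·5 = 11.0 m³/s.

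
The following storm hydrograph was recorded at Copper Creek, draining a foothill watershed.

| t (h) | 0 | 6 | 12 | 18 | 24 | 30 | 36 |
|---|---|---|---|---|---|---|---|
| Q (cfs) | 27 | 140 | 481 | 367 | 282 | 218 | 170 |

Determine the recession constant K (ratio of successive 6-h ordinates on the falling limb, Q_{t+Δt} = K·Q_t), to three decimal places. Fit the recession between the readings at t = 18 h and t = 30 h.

Using the recession-limb readings at t = 18 h and t = 30 h: Q falls from 367 to 218 cfs over 2 intervals.
K = (Q₂/Q₁)^(1/2) = (218/367)^(1/2) = 0.771.

K ≈ 0.771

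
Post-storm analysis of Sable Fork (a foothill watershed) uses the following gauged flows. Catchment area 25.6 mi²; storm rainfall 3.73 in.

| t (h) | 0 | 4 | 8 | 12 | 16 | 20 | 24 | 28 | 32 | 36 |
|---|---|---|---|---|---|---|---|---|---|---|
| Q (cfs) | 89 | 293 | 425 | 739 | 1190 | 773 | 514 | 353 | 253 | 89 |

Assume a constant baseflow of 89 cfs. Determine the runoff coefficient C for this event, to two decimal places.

C ≈ 0.25

ΣQ_DR = 3828 cfs; V = ΣQ_DR·Δt = 5.512 × 10^7 ft³.
Runoff depth d = V / A = 0.9268 in.
C = d / P = 0.9268 / 3.73 = 0.25.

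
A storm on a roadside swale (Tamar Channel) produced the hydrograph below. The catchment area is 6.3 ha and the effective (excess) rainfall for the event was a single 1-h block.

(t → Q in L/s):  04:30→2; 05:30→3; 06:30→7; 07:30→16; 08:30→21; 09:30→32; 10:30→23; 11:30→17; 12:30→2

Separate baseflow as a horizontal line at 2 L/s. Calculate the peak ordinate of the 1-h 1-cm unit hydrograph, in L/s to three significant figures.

Direct runoff: 0.0, 1.0, 5.0, 14.0, 19.0, 30.0, 21.0, 15.0, 0.0 L/s; ΣQ_DR = 105.0 L/s, peak = 30.0 L/s.
Runoff depth d = ΣQ_DR·Δt / A = 105.0 × 3600 / (6.3 ha) = 6.000 mm.
The 1-cm UH is the DRH scaled by (10 mm)/d, so U_p = 30.0 × 10/6.000 = 50.0 L/s.

U_p ≈ 50.0 L/s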